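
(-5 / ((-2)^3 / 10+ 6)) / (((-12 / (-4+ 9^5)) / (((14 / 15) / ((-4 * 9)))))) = -2066575 / 16848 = -122.66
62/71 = 0.87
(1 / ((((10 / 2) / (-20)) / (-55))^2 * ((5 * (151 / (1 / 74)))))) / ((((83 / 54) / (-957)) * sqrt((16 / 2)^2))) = -31265190 / 463721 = -67.42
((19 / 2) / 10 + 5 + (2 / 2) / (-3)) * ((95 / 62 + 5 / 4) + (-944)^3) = -35153418746327 / 7440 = -4724921874.51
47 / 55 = 0.85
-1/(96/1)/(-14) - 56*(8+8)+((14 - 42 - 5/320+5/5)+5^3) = -268133/336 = -798.01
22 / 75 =0.29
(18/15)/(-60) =-1/50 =-0.02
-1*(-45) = 45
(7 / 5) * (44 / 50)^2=1.08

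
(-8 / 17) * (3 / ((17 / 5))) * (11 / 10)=-132 / 289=-0.46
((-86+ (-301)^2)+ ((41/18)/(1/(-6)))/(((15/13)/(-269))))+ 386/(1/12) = 4424992/45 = 98333.16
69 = 69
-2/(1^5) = -2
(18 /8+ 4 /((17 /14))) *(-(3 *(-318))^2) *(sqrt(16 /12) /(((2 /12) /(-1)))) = 343113732 *sqrt(3) /17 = 34958259.80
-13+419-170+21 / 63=709 / 3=236.33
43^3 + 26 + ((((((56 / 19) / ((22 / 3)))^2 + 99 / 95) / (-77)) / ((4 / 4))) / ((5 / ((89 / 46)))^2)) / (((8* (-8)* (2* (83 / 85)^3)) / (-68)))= 10356918848370320001903 / 130221656699539328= 79533.00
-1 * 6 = -6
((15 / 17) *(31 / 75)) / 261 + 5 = 110956 / 22185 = 5.00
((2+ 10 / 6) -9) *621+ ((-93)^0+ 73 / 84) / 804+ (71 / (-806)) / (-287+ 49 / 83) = -3312.00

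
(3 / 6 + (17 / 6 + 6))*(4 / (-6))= -56 / 9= -6.22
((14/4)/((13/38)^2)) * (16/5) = 80864/845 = 95.70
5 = 5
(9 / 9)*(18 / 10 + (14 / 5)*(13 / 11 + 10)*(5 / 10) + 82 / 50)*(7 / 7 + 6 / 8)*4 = 36757 / 275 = 133.66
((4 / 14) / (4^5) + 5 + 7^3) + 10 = 1283073 / 3584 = 358.00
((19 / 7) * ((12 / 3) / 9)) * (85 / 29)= 6460 / 1827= 3.54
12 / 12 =1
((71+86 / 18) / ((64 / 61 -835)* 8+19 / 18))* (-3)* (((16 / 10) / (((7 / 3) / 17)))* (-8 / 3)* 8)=-2172622848 / 256349275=-8.48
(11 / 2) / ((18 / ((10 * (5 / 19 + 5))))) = 2750 / 171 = 16.08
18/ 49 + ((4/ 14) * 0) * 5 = 18/ 49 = 0.37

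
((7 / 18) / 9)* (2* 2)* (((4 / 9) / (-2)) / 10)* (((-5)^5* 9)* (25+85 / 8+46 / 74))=46939375 / 11988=3915.53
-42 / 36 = -7 / 6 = -1.17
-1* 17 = -17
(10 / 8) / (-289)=-5 / 1156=-0.00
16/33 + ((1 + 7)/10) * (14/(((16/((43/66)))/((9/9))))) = 207/220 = 0.94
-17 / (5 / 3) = -51 / 5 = -10.20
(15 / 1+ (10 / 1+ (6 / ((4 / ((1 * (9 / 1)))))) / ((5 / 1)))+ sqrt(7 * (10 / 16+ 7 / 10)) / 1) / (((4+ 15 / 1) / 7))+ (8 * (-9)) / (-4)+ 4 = 7 * sqrt(3710) / 380+ 6119 / 190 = 33.33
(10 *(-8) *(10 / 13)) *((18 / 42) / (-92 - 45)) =2400 / 12467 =0.19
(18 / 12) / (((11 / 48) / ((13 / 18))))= 52 / 11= 4.73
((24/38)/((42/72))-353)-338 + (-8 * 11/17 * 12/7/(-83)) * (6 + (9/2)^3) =-127523233/187663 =-679.53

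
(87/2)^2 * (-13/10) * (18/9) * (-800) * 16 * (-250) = -15743520000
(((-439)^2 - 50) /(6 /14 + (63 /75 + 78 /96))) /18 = 269739400 /52443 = 5143.48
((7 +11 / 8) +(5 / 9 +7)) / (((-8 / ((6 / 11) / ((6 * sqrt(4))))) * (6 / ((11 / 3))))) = -1147 / 20736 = -0.06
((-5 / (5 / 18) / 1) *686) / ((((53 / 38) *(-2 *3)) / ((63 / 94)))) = 2463426 / 2491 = 988.93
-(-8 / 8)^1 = 1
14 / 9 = 1.56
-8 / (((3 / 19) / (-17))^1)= 2584 / 3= 861.33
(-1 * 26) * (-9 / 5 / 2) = 117 / 5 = 23.40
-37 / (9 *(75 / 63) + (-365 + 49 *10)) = -259 / 950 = -0.27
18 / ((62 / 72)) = 648 / 31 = 20.90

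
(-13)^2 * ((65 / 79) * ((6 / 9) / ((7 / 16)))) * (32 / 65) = 173056 / 1659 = 104.31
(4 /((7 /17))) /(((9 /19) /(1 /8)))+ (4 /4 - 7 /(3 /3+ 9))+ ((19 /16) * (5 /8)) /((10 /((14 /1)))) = 157351 /40320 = 3.90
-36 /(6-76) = 0.51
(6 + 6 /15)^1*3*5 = 96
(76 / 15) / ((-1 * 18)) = -38 / 135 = -0.28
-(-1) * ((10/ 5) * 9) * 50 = 900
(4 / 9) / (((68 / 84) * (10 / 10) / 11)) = 308 / 51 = 6.04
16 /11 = 1.45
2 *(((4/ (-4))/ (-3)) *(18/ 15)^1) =4/ 5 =0.80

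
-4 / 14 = -0.29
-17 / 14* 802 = -6817 / 7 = -973.86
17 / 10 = 1.70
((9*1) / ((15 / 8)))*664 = 15936 / 5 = 3187.20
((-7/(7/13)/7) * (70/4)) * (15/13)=-75/2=-37.50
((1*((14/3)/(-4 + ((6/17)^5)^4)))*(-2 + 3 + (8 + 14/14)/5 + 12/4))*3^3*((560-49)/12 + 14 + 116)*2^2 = -732281022155539674368753263377/5806044865333618446265510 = -126123.90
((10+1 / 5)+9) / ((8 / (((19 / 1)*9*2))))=4104 / 5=820.80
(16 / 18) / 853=8 / 7677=0.00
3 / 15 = 1 / 5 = 0.20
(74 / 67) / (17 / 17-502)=-74 / 33567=-0.00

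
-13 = -13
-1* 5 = -5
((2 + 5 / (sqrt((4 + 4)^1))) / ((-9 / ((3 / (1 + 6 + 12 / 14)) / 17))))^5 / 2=-204188243 / 11113332339760200000 -46202443*sqrt(2) / 3556266348723264000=-0.00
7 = 7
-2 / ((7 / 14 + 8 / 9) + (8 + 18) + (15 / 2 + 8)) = -9 / 193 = -0.05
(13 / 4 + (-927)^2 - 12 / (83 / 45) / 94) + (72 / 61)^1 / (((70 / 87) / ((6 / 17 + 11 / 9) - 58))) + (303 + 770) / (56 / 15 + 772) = 353904766894025099 / 411875986655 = 859250.79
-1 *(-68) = 68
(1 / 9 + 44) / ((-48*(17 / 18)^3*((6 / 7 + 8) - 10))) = 75033 / 78608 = 0.95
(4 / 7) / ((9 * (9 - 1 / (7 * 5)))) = 10 / 1413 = 0.01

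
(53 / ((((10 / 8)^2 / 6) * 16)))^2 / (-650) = -50562 / 203125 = -0.25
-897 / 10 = -89.70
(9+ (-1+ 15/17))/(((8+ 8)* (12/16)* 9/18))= 151/102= 1.48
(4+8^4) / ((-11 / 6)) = -24600 / 11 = -2236.36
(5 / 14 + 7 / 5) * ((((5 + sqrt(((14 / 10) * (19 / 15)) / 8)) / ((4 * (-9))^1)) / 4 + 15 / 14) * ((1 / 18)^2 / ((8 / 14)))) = 8569 / 870912 - 41 * sqrt(798) / 37324800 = 0.01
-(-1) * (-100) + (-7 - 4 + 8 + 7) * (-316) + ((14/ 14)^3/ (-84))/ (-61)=-6989135/ 5124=-1364.00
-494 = -494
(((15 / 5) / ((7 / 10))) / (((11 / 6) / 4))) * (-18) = -12960 / 77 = -168.31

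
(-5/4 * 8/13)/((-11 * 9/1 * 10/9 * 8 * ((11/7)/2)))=7/6292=0.00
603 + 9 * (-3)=576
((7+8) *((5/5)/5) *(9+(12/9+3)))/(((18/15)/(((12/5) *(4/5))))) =64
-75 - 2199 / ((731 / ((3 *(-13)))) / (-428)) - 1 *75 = -36815358 / 731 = -50363.01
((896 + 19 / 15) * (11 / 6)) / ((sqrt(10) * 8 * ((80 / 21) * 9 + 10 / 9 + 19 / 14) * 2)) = 94213 * sqrt(10) / 336800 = 0.88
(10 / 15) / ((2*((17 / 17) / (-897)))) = -299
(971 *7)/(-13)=-6797/13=-522.85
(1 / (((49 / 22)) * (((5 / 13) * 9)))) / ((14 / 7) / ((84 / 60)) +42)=143 / 47880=0.00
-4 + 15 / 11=-29 / 11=-2.64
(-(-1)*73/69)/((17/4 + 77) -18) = 292/17457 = 0.02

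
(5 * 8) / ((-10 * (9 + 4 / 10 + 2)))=-20 / 57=-0.35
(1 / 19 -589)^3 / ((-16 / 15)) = 2627190298125 / 13718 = 191514090.84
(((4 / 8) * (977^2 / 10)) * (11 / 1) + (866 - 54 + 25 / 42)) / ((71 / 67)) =496180.81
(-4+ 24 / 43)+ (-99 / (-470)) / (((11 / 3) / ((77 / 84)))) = -273983 / 80840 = -3.39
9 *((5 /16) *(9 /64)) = 0.40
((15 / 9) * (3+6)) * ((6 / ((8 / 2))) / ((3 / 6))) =45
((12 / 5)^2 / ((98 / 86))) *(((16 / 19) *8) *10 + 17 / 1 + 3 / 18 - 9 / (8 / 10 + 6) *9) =367.09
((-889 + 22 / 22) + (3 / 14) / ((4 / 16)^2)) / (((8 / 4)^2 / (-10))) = 15480 / 7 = 2211.43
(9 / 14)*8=36 / 7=5.14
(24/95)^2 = 576/9025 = 0.06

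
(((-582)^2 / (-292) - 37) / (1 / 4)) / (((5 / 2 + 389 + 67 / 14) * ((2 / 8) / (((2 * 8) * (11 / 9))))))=-861236992 / 911259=-945.11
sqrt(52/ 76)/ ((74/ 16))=8 *sqrt(247)/ 703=0.18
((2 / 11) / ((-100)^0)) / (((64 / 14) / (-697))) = -4879 / 176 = -27.72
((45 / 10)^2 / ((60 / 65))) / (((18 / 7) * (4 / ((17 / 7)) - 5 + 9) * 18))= 1547 / 18432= 0.08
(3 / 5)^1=3 / 5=0.60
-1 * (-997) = 997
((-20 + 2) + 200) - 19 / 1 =163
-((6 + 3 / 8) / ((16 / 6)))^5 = -83841135993 / 1073741824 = -78.08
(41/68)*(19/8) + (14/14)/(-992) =6033/4216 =1.43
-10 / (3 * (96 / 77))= -385 / 144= -2.67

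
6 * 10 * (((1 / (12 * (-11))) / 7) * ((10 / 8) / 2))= -25 / 616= -0.04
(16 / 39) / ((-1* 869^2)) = -16 / 29451279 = -0.00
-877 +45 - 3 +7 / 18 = -15023 / 18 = -834.61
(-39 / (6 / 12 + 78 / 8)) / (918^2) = -13 / 2879307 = -0.00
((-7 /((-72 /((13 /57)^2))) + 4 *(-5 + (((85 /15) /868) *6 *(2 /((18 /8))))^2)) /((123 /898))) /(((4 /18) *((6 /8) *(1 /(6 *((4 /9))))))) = -2335.10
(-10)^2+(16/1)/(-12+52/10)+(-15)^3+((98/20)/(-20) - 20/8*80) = -11823833/3400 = -3477.60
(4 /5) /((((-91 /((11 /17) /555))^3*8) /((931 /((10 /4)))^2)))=-6726874 /230656545520171875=-0.00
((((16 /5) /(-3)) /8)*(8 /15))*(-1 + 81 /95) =224 /21375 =0.01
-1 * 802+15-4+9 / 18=-790.50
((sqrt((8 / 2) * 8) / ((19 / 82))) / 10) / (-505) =-164 * sqrt(2) / 47975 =-0.00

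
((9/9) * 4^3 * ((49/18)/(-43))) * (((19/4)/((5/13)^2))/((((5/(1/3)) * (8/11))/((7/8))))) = -12115103/1161000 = -10.44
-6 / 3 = -2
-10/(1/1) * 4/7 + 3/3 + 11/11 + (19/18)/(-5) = -2473/630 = -3.93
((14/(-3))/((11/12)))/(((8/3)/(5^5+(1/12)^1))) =-262507/44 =-5966.07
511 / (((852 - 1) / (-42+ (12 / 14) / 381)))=-2725528 / 108077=-25.22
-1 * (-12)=12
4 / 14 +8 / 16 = 11 / 14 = 0.79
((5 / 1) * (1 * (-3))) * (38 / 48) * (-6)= 285 / 4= 71.25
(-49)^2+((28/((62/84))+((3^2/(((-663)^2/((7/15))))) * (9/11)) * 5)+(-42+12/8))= 2398.44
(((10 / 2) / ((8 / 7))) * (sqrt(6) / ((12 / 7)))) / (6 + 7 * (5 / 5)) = 245 * sqrt(6) / 1248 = 0.48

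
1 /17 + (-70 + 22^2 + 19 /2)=423.56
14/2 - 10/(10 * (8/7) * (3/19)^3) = -46501/216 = -215.28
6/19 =0.32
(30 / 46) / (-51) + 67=26192 / 391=66.99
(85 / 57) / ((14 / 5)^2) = 2125 / 11172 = 0.19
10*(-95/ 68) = -475/ 34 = -13.97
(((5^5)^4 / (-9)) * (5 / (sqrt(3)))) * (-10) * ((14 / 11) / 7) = 55616578110745.53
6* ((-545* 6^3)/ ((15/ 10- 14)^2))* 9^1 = -5085504/ 125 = -40684.03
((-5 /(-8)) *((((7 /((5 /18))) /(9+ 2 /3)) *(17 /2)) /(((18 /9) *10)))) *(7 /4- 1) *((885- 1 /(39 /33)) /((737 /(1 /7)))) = 7913619 /88911680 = 0.09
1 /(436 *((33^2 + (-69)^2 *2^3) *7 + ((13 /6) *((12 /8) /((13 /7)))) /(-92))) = 92 /11000274005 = 0.00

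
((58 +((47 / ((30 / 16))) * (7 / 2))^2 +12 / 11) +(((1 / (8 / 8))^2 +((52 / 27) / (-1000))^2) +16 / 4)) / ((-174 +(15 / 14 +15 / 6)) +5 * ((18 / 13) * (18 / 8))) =-353974603196669 / 7062483656250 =-50.12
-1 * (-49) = 49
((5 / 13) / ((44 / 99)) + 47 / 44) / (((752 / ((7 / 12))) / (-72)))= -11613 / 107536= -0.11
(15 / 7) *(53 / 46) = 795 / 322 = 2.47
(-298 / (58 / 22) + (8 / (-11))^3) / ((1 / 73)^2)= -23329647914 / 38599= -604410.68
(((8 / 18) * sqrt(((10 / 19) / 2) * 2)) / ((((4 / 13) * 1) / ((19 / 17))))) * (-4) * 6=-104 * sqrt(190) / 51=-28.11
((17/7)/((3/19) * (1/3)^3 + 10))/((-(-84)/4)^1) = 969/83839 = 0.01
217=217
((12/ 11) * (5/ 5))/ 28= 3/ 77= 0.04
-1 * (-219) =219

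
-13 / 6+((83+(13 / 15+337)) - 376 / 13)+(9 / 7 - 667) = -251103 / 910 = -275.94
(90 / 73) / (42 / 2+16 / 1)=90 / 2701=0.03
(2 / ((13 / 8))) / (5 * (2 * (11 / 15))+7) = 48 / 559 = 0.09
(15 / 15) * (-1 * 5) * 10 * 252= -12600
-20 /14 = -10 /7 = -1.43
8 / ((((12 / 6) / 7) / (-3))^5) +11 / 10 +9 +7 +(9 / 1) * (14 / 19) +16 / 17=-6595663729 / 6460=-1021000.58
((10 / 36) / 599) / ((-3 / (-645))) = 1075 / 10782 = 0.10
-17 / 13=-1.31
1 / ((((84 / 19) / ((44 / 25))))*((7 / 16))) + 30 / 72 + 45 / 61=1851061 / 896700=2.06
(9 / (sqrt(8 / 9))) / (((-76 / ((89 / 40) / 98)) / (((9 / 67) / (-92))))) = 21627*sqrt(2) / 7345515520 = 0.00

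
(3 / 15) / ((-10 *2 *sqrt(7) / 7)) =-0.03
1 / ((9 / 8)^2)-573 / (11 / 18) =-834730 / 891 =-936.85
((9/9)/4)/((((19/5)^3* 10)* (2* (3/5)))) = 125/329232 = 0.00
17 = 17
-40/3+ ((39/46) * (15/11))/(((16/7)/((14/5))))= -11.92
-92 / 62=-46 / 31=-1.48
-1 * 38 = -38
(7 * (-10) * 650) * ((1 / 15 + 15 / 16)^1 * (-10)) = 2741375 / 6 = 456895.83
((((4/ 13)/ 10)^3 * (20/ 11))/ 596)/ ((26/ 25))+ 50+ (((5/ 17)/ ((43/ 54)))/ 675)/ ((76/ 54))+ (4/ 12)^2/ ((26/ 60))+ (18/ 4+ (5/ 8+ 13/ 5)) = 4523725810793249/ 78019755819720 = 57.98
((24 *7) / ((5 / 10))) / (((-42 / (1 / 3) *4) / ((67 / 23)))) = -1.94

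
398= 398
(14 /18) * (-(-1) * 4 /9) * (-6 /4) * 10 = -140 /27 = -5.19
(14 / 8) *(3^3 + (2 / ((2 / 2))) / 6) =287 / 6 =47.83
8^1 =8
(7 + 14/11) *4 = 364/11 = 33.09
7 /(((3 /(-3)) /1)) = -7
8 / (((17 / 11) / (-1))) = -88 / 17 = -5.18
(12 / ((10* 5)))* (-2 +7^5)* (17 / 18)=57137 / 15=3809.13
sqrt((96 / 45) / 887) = 4*sqrt(26610) / 13305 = 0.05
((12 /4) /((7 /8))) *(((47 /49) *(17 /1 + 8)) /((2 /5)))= 70500 /343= 205.54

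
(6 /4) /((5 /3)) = 9 /10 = 0.90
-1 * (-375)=375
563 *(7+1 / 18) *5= 357505 / 18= 19861.39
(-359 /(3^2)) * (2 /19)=-718 /171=-4.20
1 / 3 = 0.33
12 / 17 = 0.71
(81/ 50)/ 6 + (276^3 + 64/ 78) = 81995850653/ 3900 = 21024577.09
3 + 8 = 11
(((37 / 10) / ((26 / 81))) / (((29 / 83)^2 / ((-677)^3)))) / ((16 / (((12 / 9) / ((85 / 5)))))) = -2135441502555363 / 14868880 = -143618181.23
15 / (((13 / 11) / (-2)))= -330 / 13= -25.38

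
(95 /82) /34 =0.03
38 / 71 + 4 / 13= 778 / 923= 0.84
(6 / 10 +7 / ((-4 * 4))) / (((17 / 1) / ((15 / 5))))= 39 / 1360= 0.03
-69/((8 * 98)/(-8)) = 69/98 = 0.70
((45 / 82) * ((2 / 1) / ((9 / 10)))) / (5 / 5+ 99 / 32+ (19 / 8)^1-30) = -1600 / 30873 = -0.05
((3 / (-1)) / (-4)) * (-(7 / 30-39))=1163 / 40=29.08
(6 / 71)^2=36 / 5041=0.01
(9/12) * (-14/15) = -7/10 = -0.70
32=32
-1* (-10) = 10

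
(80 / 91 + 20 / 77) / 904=285 / 226226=0.00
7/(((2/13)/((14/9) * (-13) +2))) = -7462/9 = -829.11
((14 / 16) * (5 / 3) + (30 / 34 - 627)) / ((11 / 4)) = -254861 / 1122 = -227.15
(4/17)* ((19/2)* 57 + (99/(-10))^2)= 63951/425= 150.47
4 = 4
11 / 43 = 0.26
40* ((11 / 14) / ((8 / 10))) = 39.29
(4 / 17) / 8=1 / 34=0.03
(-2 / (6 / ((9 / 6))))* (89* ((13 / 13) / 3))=-89 / 6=-14.83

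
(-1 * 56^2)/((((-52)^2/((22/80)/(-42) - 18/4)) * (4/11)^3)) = 70539007/648960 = 108.70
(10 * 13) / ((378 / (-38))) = -2470 / 189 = -13.07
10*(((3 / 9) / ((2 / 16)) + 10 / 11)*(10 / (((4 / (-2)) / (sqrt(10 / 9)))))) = -5900*sqrt(10) / 99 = -188.46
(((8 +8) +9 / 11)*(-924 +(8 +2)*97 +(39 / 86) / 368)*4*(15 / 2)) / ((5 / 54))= 21815867295 / 87032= 250664.90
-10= -10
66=66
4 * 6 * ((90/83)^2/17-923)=-2594092776/117113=-22150.34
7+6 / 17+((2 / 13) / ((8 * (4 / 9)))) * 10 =13765 / 1768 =7.79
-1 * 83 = -83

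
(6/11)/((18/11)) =1/3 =0.33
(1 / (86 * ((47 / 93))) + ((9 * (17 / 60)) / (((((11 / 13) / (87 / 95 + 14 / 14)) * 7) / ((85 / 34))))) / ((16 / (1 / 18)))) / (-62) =-24465853 / 50281186560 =-0.00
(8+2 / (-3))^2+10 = 574 / 9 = 63.78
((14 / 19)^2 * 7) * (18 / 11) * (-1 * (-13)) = 321048 / 3971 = 80.85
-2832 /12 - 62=-298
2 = 2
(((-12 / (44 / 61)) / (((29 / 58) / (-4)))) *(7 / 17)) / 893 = 10248 / 166991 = 0.06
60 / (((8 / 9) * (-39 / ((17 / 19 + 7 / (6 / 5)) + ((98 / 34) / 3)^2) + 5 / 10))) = -14.68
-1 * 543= -543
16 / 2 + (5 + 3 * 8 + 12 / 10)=191 / 5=38.20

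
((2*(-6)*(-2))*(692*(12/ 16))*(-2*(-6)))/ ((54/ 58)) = 160544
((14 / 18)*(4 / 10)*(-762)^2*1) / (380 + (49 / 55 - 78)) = 9935464 / 16659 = 596.40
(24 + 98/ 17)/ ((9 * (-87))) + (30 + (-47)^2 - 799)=19167334/ 13311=1439.96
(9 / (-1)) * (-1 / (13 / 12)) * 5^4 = 67500 / 13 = 5192.31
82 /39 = 2.10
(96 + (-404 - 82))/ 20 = -19.50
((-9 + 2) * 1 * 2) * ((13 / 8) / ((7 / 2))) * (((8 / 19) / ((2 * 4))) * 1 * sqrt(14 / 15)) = -13 * sqrt(210) / 570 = -0.33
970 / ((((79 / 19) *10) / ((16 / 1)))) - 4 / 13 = 383028 / 1027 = 372.96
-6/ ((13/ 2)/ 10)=-120/ 13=-9.23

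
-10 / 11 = -0.91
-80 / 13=-6.15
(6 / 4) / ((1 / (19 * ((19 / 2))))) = 1083 / 4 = 270.75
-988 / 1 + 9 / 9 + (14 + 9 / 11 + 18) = -10496 / 11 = -954.18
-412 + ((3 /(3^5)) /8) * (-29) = -267005 /648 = -412.04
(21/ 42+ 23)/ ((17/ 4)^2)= 376/ 289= 1.30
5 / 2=2.50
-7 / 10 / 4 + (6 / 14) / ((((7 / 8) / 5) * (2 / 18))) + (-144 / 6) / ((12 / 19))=-31623 / 1960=-16.13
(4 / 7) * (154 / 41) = 88 / 41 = 2.15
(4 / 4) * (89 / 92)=89 / 92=0.97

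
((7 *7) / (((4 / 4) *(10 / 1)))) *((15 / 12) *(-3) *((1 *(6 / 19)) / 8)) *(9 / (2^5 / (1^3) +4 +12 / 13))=-17199 / 97280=-0.18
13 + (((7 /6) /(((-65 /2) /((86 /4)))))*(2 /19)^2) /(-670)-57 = -44.00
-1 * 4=-4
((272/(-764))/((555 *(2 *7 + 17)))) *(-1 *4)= 272/3286155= 0.00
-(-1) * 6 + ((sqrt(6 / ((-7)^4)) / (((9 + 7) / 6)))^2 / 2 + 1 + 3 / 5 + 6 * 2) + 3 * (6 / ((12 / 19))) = 36956327 / 768320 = 48.10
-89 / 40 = -2.22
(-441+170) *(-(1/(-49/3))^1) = -813/49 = -16.59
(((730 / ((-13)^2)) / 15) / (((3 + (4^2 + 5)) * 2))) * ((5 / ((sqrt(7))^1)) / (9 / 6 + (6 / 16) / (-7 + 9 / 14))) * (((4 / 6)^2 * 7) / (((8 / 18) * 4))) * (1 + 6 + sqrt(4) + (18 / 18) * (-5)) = 32485 * sqrt(7) / 1560546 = 0.06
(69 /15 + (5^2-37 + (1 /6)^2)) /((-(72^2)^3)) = 1327 /25076532510720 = 0.00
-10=-10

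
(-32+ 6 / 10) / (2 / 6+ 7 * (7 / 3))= -471 / 250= -1.88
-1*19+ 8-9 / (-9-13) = -233 / 22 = -10.59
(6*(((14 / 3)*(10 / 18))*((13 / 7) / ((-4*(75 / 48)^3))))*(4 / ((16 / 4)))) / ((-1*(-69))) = -53248 / 1940625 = -0.03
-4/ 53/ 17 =-4/ 901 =-0.00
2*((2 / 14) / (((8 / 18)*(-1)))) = -9 / 14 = -0.64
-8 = -8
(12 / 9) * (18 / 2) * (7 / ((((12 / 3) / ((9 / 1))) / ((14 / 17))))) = 2646 / 17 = 155.65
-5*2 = -10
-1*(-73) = 73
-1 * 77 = -77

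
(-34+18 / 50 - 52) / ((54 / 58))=-62089 / 675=-91.98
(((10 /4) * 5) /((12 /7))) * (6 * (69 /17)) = 12075 /68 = 177.57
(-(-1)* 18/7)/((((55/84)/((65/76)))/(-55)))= -3510/19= -184.74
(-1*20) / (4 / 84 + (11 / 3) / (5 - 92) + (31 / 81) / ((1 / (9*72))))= -18270 / 226553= -0.08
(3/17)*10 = 30/17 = 1.76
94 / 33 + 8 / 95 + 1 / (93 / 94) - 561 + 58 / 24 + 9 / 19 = -215426569 / 388740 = -554.17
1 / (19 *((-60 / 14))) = -7 / 570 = -0.01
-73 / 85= -0.86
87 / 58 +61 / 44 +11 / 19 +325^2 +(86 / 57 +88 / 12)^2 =1679044399 / 15884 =105706.65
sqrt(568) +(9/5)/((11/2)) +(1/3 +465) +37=2*sqrt(142) +82939/165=526.49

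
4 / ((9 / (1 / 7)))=4 / 63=0.06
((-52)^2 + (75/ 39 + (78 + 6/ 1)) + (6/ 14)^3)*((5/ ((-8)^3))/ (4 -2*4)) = 6.81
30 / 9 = 10 / 3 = 3.33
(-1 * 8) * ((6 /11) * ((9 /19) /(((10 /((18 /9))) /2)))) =-864 /1045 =-0.83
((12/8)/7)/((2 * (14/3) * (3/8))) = 0.06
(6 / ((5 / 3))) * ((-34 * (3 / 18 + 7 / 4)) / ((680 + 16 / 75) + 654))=-17595 / 100066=-0.18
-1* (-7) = 7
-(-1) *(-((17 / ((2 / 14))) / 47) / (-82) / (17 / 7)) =49 / 3854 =0.01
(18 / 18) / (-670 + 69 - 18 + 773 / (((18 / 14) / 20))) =0.00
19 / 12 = 1.58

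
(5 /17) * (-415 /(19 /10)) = -20750 /323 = -64.24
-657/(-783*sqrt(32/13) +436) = 930969/4286900 +514431*sqrt(26)/4286900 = 0.83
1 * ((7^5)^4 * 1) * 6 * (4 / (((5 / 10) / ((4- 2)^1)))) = 7660057564570752096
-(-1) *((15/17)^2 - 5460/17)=-92595/289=-320.40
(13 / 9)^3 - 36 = -24047 / 729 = -32.99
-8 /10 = -0.80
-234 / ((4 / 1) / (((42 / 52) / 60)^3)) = -3087 / 21632000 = -0.00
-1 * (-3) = 3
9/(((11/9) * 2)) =81/22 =3.68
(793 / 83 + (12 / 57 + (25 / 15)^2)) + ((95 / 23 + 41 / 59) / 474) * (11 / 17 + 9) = 326965681432 / 25866047043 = 12.64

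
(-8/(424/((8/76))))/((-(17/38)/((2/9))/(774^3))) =412164288/901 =457452.04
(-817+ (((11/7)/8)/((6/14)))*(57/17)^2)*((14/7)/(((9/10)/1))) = -9384955/5202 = -1804.11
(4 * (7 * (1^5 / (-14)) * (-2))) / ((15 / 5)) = 1.33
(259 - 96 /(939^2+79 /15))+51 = 2050012850 /6612947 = 310.00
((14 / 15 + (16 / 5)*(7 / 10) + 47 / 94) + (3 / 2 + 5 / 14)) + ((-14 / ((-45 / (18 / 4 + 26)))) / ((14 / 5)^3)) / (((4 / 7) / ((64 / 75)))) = 58363 / 9450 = 6.18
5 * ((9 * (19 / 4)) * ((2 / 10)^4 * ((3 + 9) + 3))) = 513 / 100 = 5.13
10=10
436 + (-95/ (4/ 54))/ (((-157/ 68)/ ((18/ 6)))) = 330082/ 157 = 2102.43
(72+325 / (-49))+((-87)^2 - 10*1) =373594 / 49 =7624.37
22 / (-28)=-11 / 14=-0.79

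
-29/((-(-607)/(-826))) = 23954/607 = 39.46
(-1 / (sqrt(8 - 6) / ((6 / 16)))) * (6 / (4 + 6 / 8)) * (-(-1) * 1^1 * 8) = -36 * sqrt(2) / 19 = -2.68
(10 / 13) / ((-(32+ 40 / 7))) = -35 / 1716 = -0.02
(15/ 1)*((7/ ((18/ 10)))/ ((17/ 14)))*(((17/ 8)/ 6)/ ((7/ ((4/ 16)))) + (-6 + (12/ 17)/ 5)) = -23375345/ 83232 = -280.85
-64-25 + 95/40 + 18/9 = -677/8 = -84.62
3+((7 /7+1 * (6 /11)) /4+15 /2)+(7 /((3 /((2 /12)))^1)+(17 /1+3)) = 12385 /396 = 31.28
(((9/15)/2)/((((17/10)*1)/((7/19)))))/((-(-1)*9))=7/969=0.01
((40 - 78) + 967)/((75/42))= 13006/25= 520.24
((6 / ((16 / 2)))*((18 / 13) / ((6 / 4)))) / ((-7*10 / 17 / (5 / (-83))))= 153 / 15106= 0.01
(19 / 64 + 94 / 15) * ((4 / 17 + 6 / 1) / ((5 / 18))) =1001859 / 6800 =147.33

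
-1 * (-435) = 435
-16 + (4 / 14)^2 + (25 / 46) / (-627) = -22497985 / 1413258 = -15.92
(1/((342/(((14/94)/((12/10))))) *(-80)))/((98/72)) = -1/300048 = -0.00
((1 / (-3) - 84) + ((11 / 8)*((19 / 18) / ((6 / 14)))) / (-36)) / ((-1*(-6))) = -1313015 / 93312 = -14.07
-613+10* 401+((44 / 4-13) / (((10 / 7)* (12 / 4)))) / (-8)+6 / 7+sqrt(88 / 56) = sqrt(77) / 7+2854249 / 840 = 3399.17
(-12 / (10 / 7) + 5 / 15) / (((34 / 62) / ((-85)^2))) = -106278.33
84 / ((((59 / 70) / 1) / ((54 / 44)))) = 79380 / 649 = 122.31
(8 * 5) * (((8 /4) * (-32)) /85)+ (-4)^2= -240 /17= -14.12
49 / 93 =0.53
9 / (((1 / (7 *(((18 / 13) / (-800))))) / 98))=-27783 / 2600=-10.69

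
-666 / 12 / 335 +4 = 3.83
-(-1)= 1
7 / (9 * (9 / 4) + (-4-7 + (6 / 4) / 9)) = 84 / 113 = 0.74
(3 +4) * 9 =63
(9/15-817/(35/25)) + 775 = 6721/35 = 192.03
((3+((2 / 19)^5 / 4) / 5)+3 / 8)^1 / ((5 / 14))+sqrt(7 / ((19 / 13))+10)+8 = sqrt(5339) / 19+4320793203 / 247609900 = 21.30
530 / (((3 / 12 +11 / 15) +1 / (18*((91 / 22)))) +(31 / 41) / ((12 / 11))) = 44492175 / 141859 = 313.64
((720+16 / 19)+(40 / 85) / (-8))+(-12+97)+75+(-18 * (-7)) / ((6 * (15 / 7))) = 1438292 / 1615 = 890.58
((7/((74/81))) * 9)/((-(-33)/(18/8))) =15309/3256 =4.70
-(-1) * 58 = 58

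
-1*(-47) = 47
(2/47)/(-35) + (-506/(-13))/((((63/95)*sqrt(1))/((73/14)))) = 412318787/1347255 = 306.04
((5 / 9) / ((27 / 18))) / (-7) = -10 / 189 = -0.05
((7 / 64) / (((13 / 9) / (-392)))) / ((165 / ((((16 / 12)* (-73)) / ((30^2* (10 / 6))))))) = 25039 / 2145000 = 0.01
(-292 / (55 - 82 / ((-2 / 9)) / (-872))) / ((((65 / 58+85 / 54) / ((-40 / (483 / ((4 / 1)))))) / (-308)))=-46785632256 / 230959123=-202.57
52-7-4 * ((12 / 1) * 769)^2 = -340623891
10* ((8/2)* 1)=40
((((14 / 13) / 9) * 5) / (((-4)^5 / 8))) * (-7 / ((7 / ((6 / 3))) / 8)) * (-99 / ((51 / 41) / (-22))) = 173635 / 1326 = 130.95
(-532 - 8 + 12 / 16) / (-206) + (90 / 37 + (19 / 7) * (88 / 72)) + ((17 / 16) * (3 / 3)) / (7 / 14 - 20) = 8.31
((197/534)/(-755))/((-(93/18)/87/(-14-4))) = -308502/2083045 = -0.15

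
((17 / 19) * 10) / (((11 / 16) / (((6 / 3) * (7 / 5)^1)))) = 7616 / 209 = 36.44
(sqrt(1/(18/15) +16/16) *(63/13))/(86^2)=0.00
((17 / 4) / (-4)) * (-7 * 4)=119 / 4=29.75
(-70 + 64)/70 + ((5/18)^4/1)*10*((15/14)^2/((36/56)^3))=12763333/74401740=0.17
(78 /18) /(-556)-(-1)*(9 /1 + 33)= 70043 /1668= 41.99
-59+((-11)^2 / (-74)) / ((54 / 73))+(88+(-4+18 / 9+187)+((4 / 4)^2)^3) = 850307 / 3996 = 212.79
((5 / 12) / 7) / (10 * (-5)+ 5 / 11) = -11 / 9156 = -0.00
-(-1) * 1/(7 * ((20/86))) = 43/70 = 0.61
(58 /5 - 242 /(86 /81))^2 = 2163273121 /46225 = 46798.77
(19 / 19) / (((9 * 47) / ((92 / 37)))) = 92 / 15651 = 0.01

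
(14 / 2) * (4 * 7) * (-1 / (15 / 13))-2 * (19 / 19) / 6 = -170.20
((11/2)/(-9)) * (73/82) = -803/1476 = -0.54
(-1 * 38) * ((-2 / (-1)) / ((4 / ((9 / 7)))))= -171 / 7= -24.43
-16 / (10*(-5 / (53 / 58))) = 212 / 725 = 0.29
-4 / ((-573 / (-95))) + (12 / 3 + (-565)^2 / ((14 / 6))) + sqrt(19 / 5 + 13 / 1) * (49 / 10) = 49 * sqrt(105) / 25 + 548761159 / 4011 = 136834.14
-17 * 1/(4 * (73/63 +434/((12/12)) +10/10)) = -1071/109912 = -0.01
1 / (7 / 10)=10 / 7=1.43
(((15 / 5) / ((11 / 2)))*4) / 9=8 / 33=0.24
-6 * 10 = -60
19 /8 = 2.38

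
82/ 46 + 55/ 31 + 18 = 15370/ 713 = 21.56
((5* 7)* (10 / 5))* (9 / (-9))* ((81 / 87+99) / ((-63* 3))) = 3220 / 87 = 37.01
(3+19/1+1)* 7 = 161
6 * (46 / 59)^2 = 12696 / 3481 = 3.65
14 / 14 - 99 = -98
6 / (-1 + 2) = 6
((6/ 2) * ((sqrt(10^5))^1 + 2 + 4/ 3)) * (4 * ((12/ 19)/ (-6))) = -2400 * sqrt(10)/ 19 - 80/ 19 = -403.66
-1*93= -93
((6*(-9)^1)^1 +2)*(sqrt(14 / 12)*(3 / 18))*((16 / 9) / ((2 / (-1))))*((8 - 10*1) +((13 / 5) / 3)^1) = -1768*sqrt(42) / 1215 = -9.43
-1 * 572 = -572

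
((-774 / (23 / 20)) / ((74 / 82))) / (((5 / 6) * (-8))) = 95202 / 851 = 111.87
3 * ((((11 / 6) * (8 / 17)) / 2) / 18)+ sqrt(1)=164 / 153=1.07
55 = 55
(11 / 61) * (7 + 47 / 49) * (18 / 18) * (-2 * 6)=-51480 / 2989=-17.22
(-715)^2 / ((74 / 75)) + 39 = 38344761 / 74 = 518172.45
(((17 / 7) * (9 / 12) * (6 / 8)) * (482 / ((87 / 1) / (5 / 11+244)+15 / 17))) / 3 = 187286161 / 1056608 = 177.25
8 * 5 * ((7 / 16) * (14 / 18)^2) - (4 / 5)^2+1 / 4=82591 / 8100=10.20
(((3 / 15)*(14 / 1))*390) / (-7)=-156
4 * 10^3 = 4000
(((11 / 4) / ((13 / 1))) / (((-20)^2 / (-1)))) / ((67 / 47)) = -517 / 1393600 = -0.00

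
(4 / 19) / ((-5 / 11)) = -44 / 95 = -0.46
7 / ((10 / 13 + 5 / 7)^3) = 5274997 / 2460375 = 2.14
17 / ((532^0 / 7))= 119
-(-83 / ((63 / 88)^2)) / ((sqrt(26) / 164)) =52705664 * sqrt(26) / 51597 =5208.58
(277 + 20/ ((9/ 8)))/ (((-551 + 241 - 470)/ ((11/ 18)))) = -29183/ 126360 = -0.23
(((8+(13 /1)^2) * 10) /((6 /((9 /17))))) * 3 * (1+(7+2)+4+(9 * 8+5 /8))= 40586.36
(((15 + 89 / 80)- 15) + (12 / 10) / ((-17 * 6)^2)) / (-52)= -77171 / 3606720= -0.02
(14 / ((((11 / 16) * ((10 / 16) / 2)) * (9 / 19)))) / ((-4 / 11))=-17024 / 45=-378.31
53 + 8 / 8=54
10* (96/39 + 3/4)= 32.12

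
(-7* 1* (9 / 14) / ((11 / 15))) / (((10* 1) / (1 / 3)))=-9 / 44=-0.20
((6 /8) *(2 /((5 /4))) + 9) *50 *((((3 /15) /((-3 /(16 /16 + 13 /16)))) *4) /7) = -493 /14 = -35.21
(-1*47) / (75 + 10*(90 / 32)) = -376 / 825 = -0.46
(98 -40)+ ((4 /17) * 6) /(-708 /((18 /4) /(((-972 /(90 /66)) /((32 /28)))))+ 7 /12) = 5805335758 /100091971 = 58.00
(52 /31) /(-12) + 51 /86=3625 /7998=0.45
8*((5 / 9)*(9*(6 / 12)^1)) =20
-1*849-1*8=-857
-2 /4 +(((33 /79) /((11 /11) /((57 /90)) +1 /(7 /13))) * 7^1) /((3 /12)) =209681 /72206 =2.90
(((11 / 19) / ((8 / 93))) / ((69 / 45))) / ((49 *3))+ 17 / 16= 374251 / 342608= 1.09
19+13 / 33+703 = 722.39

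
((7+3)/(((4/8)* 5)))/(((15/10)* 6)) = 4/9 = 0.44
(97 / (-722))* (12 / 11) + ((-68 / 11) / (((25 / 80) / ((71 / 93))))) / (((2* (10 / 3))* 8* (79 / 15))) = -9740952 / 48624895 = -0.20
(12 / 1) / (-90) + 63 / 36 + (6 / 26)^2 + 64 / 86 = 1052599 / 436020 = 2.41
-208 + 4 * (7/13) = -2676/13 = -205.85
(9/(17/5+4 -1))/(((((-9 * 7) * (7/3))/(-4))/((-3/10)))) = -9/784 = -0.01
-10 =-10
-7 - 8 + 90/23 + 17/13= -2924/299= -9.78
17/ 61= 0.28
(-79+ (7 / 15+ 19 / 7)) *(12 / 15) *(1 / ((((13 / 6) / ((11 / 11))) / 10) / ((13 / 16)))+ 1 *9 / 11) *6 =-3200322 / 1925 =-1662.50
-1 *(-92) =92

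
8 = 8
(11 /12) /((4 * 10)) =11 /480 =0.02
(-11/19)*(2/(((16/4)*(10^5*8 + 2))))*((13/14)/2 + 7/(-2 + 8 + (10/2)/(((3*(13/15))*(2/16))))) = -33891/118317095792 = -0.00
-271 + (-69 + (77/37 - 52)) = -14427/37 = -389.92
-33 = -33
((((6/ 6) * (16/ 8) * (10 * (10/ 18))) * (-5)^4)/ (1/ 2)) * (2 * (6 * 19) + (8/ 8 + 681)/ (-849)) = 24111250000/ 7641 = 3155509.75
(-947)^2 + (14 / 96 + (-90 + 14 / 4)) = 896722.65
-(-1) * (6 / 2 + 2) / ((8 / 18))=45 / 4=11.25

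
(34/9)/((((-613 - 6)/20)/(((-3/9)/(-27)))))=-0.00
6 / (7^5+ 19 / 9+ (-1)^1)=54 / 151273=0.00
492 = 492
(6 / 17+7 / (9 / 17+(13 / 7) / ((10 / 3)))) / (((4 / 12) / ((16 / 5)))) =2389888 / 36635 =65.24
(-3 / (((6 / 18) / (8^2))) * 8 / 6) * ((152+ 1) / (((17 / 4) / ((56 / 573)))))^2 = -346816512 / 36481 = -9506.77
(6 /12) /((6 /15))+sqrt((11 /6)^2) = 37 /12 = 3.08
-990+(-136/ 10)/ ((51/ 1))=-14854/ 15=-990.27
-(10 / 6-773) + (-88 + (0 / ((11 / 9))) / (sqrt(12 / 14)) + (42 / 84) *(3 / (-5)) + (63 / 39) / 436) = 58071809 / 85020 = 683.04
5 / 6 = 0.83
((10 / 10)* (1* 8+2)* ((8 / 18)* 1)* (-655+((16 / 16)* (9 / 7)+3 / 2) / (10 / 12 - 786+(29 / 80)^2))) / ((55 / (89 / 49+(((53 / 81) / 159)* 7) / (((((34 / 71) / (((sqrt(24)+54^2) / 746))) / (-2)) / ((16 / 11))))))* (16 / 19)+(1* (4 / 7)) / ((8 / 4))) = -4240944975155320261162896747628700 / 60005989141229846307481805772963+193891099484939247146687500800* sqrt(6) / 6667332126803316256386867308107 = -70.60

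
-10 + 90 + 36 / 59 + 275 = 20981 / 59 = 355.61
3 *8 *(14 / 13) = 336 / 13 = 25.85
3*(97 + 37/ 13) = 3894/ 13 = 299.54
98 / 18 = 49 / 9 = 5.44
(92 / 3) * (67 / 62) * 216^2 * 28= 1342075392 / 31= 43292754.58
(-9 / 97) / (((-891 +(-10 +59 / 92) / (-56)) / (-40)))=-88320 / 21199447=-0.00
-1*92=-92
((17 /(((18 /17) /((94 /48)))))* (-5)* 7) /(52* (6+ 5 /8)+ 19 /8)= -95081 /29970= -3.17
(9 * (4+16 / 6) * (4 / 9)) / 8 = 10 / 3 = 3.33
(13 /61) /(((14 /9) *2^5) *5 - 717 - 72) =-117 /296521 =-0.00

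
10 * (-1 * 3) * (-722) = 21660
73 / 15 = 4.87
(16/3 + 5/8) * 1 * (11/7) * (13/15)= 20449/2520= 8.11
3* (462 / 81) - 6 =100 / 9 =11.11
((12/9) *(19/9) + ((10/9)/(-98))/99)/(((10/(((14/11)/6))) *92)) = 122887/189355320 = 0.00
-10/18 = -5/9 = -0.56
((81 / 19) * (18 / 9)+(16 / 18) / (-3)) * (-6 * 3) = -8444 / 57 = -148.14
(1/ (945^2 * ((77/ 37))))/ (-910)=-37/ 62574261750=-0.00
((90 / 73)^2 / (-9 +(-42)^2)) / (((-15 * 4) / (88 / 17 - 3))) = -0.00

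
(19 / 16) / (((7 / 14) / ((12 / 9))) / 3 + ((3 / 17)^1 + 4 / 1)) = 323 / 1170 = 0.28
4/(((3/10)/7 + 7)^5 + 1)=6722800000/29124579185693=0.00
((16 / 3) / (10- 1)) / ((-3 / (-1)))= 16 / 81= 0.20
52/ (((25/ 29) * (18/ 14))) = 10556/ 225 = 46.92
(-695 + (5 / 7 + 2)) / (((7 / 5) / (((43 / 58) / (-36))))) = 520945 / 51156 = 10.18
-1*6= -6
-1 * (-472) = 472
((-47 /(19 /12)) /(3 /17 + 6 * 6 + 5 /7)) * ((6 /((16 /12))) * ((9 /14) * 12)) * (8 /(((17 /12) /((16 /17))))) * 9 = -947303424 /708985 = -1336.14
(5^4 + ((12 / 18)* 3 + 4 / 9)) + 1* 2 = 5665 / 9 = 629.44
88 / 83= 1.06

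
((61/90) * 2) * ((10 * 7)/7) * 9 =122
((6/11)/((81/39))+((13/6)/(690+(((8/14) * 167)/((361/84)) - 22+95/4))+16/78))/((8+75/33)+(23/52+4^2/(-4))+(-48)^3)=-2498636384/586913236097697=-0.00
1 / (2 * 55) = 1 / 110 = 0.01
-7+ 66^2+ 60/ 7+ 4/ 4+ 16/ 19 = 579802/ 133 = 4359.41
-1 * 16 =-16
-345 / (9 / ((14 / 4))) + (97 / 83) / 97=-134.15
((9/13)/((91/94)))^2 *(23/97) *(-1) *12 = -197537616/135750433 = -1.46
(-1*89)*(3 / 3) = -89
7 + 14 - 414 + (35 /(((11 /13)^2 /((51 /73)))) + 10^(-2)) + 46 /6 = -930568801 /2649900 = -351.17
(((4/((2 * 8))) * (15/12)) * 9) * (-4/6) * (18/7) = -135/28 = -4.82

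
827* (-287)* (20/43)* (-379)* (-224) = -9372084048.37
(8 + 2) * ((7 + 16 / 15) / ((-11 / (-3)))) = 22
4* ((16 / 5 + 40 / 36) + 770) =3097.24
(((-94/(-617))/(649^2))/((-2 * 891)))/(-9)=47/2083985875323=0.00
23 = 23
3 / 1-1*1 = 2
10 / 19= 0.53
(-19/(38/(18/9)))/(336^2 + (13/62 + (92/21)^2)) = -27342/3087332933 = -0.00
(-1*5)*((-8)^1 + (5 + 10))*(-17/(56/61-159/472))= 17131240/16733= 1023.80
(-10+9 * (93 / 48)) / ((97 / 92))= 2737 / 388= 7.05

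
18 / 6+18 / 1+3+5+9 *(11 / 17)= 592 / 17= 34.82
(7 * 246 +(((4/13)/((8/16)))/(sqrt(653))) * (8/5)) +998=64 * sqrt(653)/42445 +2720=2720.04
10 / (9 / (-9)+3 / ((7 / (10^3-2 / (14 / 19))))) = 245 / 10447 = 0.02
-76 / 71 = -1.07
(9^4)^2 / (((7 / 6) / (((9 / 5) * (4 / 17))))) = 9298091736 / 595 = 15627044.93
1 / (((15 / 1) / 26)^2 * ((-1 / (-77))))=52052 / 225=231.34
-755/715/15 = -151/2145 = -0.07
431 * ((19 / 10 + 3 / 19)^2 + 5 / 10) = 73671261 / 36100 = 2040.76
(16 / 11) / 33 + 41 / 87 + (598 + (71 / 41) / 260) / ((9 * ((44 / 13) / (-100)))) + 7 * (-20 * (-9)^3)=172810888765 / 1726428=100097.36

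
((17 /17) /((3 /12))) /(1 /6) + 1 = 25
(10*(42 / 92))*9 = 945 / 23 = 41.09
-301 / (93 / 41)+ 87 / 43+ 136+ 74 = 317218 / 3999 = 79.32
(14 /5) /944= 7 /2360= 0.00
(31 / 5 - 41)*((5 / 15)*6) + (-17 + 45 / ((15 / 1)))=-83.60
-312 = -312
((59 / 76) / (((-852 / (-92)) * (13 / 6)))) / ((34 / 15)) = 20355 / 1192516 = 0.02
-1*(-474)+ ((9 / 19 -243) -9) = 4227 / 19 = 222.47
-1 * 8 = -8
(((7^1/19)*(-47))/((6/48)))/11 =-2632/209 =-12.59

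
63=63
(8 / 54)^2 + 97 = 70729 / 729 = 97.02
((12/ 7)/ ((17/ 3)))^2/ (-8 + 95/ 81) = -104976/ 7831033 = -0.01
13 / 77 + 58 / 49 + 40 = 22289 / 539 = 41.35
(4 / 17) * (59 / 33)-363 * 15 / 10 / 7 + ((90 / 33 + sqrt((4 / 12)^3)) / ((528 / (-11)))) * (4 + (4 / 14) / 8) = -9750815 / 125664-113 * sqrt(3) / 12096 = -77.61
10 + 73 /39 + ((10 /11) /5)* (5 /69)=11.88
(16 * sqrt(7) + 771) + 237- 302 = 748.33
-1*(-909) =909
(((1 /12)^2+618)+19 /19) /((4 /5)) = 445685 /576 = 773.76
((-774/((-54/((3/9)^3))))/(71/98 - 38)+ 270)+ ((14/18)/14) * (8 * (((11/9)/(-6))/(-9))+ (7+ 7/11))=23764574656/87880221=270.42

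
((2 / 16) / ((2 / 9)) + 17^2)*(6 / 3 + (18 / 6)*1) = 23165 / 16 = 1447.81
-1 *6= -6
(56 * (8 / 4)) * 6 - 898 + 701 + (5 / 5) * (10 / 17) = 8085 / 17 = 475.59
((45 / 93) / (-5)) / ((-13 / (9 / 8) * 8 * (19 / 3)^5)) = 6561 / 63863545408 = 0.00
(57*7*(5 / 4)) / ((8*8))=1995 / 256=7.79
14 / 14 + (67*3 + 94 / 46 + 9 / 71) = 333410 / 1633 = 204.17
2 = 2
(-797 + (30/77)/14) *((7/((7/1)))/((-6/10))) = 1328.29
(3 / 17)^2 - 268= -77443 / 289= -267.97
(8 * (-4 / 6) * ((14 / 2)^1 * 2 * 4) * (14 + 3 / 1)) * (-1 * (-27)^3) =-99937152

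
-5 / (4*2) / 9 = -5 / 72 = -0.07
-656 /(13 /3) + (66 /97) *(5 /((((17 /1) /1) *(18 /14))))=-9725686 /64311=-151.23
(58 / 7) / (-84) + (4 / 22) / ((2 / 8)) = 0.63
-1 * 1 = -1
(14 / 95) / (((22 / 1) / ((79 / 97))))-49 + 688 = 64772788 / 101365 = 639.01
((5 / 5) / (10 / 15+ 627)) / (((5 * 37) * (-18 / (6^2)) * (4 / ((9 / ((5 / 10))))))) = -27 / 348355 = -0.00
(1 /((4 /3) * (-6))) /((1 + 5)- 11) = 1 /40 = 0.02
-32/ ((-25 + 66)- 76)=32/ 35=0.91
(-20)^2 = 400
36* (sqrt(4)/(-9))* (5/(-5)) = 8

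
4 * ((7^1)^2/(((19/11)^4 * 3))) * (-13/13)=-2869636/390963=-7.34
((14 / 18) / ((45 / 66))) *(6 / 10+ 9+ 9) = 4774 / 225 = 21.22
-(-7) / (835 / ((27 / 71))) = 189 / 59285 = 0.00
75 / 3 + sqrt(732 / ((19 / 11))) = 2 * sqrt(38247) / 19 + 25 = 45.59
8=8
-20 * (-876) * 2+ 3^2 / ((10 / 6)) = 175227 / 5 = 35045.40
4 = 4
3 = 3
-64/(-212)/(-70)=-8/1855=-0.00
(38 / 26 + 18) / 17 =253 / 221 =1.14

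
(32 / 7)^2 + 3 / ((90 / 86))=17467 / 735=23.76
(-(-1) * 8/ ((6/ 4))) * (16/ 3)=256/ 9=28.44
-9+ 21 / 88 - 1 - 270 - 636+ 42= -76891 / 88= -873.76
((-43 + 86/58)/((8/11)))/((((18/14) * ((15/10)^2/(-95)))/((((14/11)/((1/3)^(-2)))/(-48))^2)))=9808085/602772192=0.02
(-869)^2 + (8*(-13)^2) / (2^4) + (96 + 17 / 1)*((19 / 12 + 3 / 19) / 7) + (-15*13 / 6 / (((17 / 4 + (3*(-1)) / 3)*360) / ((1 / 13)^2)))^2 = 3718213823043385 / 4923002448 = 755273.61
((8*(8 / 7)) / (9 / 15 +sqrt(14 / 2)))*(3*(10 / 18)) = -800 / 581 +4000*sqrt(7) / 1743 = 4.69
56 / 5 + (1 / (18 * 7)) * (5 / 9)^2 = 571661 / 51030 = 11.20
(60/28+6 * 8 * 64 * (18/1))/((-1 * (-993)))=129029/2317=55.69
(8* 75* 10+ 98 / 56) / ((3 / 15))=120035 / 4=30008.75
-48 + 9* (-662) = -6006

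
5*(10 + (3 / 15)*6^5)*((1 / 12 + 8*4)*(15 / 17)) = 7532525 / 34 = 221544.85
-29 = -29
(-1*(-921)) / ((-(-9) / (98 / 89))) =30086 / 267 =112.68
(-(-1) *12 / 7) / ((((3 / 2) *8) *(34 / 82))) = 41 / 119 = 0.34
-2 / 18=-1 / 9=-0.11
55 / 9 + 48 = 54.11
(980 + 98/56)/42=187/8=23.38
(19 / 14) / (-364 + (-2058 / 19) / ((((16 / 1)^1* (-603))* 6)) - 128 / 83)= -144541512 / 38931603277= -0.00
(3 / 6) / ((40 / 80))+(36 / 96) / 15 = 41 / 40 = 1.02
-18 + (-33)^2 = 1071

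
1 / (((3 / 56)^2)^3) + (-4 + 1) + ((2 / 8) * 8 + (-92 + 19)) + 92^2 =30847095766 / 729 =42314260.31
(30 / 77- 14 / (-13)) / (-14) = -734 / 7007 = -0.10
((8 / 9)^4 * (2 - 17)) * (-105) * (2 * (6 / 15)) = 573440 / 729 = 786.61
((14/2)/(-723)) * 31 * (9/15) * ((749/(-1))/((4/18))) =1462797/2410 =606.97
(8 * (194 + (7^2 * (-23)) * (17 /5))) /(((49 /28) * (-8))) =72756 /35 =2078.74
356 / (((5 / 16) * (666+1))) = 5696 / 3335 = 1.71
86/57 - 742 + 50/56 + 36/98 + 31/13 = -107016625/145236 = -736.85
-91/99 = -0.92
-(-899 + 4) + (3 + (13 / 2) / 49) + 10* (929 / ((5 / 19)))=3547613 / 98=36200.13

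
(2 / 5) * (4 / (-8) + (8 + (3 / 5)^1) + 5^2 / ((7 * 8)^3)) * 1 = 7112573 / 2195200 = 3.24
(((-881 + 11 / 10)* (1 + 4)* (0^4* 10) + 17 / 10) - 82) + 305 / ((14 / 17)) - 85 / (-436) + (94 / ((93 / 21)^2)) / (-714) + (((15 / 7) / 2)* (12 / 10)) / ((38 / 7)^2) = 19594126464173 / 67498684365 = 290.29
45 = 45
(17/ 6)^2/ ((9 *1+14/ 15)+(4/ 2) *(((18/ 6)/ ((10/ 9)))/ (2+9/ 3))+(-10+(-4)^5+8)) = -7225/ 913488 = -0.01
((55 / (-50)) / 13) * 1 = -0.08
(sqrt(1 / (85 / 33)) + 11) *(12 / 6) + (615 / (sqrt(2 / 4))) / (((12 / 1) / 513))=2 *sqrt(2805) / 85 + 22 + 105165 *sqrt(2) / 4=37204.69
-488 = -488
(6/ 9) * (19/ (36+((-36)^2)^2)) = 19/ 2519478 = 0.00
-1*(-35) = 35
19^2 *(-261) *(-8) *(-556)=-419095008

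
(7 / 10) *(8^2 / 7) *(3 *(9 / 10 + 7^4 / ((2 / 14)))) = 8067792 / 25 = 322711.68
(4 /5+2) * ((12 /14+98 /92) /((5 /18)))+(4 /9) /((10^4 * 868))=8704130423 /449190000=19.38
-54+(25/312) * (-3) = -5641/104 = -54.24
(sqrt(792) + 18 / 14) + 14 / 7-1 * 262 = -1811 / 7 + 6 * sqrt(22) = -230.57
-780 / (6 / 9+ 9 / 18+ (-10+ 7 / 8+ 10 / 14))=131040 / 1217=107.67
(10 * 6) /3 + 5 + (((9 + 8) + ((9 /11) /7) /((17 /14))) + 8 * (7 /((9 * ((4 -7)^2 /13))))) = 773768 /15147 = 51.08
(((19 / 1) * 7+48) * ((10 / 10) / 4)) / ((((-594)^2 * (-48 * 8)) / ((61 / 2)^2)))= -673501 / 2167824384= -0.00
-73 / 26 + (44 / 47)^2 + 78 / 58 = -976783 / 1665586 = -0.59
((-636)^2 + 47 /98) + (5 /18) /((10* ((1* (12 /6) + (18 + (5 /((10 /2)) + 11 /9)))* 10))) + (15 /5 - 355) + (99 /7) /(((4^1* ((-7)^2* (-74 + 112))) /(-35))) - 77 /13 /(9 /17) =352168158589927 /871416000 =404133.23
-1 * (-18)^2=-324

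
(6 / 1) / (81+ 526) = 6 / 607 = 0.01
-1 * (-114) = 114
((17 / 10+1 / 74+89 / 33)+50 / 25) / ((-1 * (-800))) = 1223 / 152625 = 0.01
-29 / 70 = -0.41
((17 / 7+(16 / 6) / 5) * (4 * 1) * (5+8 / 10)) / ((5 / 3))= 36076 / 875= 41.23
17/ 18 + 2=53/ 18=2.94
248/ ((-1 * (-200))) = 31/ 25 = 1.24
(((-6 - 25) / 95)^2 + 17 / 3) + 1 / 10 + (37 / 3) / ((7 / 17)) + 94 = 49210367 / 379050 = 129.83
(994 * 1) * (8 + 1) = 8946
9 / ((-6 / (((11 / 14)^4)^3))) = -9415285130163 / 113387824750592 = -0.08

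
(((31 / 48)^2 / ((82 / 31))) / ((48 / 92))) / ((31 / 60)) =110515 / 188928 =0.58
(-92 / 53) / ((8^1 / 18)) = -3.91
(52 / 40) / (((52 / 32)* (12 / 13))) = 13 / 15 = 0.87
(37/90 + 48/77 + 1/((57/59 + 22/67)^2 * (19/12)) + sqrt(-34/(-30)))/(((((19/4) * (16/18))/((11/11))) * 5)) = 3 * sqrt(255)/950 + 695140286117/10397542901900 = 0.12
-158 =-158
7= 7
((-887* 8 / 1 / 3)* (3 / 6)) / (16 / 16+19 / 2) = -7096 / 63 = -112.63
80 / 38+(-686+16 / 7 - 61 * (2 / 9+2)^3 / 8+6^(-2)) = -296788291 / 387828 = -765.26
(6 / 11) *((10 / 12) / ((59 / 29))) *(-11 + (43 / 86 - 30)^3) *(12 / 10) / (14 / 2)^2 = -140.53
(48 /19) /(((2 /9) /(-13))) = -2808 /19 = -147.79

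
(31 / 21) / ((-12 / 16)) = -124 / 63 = -1.97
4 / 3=1.33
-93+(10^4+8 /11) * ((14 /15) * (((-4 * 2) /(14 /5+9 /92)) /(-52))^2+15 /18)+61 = 82530521600684 /9909709953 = 8328.25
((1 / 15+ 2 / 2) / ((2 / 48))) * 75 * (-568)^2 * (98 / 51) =20234977280 / 17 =1190292781.18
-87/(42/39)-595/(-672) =-53693/672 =-79.90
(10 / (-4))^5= -3125 / 32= -97.66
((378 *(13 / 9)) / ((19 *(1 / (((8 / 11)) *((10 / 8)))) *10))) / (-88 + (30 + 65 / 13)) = -546 / 11077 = -0.05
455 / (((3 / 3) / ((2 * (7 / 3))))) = 6370 / 3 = 2123.33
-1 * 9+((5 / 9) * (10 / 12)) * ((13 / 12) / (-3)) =-17821 / 1944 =-9.17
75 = 75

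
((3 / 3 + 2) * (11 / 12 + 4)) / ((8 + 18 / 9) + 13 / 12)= 177 / 133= 1.33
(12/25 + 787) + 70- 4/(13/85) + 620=471681/325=1451.33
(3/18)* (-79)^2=6241/6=1040.17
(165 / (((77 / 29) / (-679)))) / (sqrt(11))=-42195 * sqrt(11) / 11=-12722.27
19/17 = 1.12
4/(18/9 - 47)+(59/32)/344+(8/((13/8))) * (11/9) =12736753/2146560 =5.93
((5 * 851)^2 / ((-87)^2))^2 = 327791930250625 / 57289761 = 5721649.46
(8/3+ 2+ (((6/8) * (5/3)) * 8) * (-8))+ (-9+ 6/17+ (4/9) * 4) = -12577/153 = -82.20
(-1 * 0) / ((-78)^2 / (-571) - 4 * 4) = 0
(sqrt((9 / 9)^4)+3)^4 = 256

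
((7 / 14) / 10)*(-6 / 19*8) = -0.13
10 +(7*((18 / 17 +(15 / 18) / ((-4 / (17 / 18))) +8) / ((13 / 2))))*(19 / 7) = 1713937 / 47736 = 35.90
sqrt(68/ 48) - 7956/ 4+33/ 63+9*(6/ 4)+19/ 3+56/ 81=-2231657/ 1134+sqrt(51)/ 6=-1966.76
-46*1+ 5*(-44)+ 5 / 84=-22339 / 84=-265.94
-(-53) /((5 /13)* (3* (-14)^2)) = 689 /2940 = 0.23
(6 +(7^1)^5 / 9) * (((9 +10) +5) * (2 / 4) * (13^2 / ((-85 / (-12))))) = 45592144 / 85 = 536378.16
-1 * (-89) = 89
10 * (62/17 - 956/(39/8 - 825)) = 5367980/111537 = 48.13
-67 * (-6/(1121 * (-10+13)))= 134/1121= 0.12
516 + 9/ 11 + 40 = 6125/ 11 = 556.82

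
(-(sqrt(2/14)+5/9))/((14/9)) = -5/14- 9*sqrt(7)/98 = -0.60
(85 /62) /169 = 85 /10478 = 0.01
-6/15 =-0.40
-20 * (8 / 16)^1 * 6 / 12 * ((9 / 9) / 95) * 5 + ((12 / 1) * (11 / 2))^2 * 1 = 82759 / 19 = 4355.74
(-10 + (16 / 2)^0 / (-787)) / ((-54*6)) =7871 / 254988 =0.03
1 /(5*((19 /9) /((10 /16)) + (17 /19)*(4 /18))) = 171 /3058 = 0.06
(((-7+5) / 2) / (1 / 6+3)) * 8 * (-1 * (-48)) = -121.26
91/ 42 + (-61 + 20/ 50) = -1753/ 30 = -58.43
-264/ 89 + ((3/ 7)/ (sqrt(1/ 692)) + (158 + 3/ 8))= 6 * sqrt(173)/ 7 + 110651/ 712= 166.68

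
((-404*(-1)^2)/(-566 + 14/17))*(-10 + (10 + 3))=5151/2402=2.14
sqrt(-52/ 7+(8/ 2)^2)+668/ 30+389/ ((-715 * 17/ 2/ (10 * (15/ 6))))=23.59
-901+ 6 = -895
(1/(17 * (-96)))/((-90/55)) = 11/29376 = 0.00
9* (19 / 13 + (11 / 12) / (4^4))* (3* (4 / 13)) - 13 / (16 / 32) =-598265 / 43264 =-13.83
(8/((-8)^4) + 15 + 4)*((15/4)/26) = 145935/53248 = 2.74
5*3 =15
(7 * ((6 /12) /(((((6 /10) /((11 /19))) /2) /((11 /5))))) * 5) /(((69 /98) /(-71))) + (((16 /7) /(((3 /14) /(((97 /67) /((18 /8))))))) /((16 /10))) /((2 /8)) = -5909328650 /790533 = -7475.12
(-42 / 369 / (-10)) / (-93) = -7 / 57195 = -0.00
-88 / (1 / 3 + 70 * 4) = -264 / 841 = -0.31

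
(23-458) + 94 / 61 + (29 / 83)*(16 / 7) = -15333917 / 35441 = -432.66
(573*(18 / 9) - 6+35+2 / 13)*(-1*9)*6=-824958 / 13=-63458.31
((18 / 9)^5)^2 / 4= 256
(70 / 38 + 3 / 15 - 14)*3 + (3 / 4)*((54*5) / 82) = -520437 / 15580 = -33.40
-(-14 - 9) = 23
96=96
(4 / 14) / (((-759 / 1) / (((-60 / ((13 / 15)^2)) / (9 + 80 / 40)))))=9000 / 3292289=0.00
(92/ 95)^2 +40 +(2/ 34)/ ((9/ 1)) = 56537017/ 1380825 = 40.94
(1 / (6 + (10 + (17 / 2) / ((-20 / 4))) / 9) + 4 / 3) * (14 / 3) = 5524 / 801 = 6.90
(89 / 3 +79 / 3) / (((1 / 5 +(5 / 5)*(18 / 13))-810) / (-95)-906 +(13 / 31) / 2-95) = -21439600 / 379894661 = -0.06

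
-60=-60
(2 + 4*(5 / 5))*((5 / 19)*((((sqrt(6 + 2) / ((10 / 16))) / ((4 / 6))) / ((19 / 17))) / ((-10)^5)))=-0.00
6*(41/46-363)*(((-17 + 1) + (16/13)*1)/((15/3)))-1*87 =6330.68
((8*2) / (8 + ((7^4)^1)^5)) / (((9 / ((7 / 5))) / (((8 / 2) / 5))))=448 / 17953259916962702025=0.00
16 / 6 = 8 / 3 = 2.67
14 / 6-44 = -41.67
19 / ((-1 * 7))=-19 / 7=-2.71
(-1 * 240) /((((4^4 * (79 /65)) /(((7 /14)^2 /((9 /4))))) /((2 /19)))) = -325 /36024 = -0.01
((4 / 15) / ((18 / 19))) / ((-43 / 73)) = -2774 / 5805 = -0.48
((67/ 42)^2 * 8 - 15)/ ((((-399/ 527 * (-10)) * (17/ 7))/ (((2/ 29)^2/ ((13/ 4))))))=586024/ 1374114105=0.00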